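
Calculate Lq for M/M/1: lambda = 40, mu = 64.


rho = 40/64; Lq = rho^2/(1-rho) = 1.04

1.04


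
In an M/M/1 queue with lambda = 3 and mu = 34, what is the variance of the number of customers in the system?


rho = 3/34; Var(N) = rho/(1-rho)^2 = 0.11

0.11


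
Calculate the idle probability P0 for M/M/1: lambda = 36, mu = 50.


P0 = 1 - rho = 1 - 36/50 = 0.28

0.28


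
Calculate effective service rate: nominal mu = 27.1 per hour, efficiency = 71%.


Effective rate = mu * efficiency = 27.1 * 0.71 = 19.24 per hour

19.24 per hour


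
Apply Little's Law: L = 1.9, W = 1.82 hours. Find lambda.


lambda = L / W = 1.9 / 1.82 = 1.04 per hour

1.04 per hour


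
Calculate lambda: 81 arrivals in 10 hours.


lambda = total arrivals / time = 81 / 10 = 8.1 per hour

8.1 per hour


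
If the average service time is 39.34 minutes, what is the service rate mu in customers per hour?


mu = 60 / avg_service_time = 60 / 39.34 = 1.53 per hour

1.53 per hour


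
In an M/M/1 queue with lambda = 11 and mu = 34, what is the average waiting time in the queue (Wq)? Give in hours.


rho = 11/34; Wq = rho/(mu - lambda) = 0.0141 hours

0.0141 hours


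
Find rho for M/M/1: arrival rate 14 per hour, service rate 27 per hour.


rho = lambda/mu = 14/27 = 0.5185

0.5185


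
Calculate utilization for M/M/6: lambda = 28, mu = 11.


rho = lambda/(c*mu) = 28/(6*11) = 0.4242

0.4242


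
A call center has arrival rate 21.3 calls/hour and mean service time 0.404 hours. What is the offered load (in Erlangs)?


Offered load a = lambda * E[S] = 21.3 * 0.404 = 8.61 Erlangs

8.61 Erlangs


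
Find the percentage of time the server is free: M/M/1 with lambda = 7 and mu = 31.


Idle fraction = (1 - rho) * 100 = (1 - 7/31) * 100 = 77.4%

77.4%


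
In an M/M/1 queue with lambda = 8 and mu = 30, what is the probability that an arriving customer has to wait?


P(wait) = rho = lambda/mu = 8/30 = 0.2667

0.2667


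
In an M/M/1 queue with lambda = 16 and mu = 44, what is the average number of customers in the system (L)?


rho = 16/44; L = rho/(1-rho) = 0.57

0.57


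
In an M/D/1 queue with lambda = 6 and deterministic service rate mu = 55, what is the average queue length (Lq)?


M/D/1: Lq = rho^2 / (2*(1-rho)) where rho = 6/55; Lq = 0.01

0.01


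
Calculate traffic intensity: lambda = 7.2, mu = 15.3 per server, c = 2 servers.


rho = lambda / (c * mu) = 7.2 / (2 * 15.3) = 0.2353

0.2353


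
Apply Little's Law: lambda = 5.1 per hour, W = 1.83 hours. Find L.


L = lambda * W = 5.1 * 1.83 = 9.33

9.33


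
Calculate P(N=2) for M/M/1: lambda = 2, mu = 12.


rho = 2/12; P(n) = (1-rho)*rho^n = (1-2/12)*(2/12)^2 = 0.0231

0.0231


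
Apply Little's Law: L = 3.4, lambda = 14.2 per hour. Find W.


W = L / lambda = 3.4 / 14.2 = 0.2394 hours

0.2394 hours


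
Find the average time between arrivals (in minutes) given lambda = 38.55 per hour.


Mean interarrival time = 60/lambda = 60/38.55 = 1.56 minutes

1.56 minutes


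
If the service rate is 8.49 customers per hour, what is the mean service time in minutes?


Mean service time = 60/mu = 60/8.49 = 7.07 minutes

7.07 minutes


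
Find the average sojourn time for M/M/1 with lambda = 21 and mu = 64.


W = 1/(mu - lambda) = 1/(64 - 21) = 0.0233 hours

0.0233 hours


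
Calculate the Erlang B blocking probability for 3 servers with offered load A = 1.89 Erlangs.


B(N,A) = (A^N/N!) / sum(A^k/k!, k=0..N) with N=3, A=1.89 = 0.194

0.194


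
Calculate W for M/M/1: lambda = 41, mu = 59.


W = 1/(mu - lambda) = 1/(59 - 41) = 0.0556 hours

0.0556 hours


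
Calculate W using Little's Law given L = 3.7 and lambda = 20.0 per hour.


W = L / lambda = 3.7 / 20.0 = 0.185 hours

0.185 hours


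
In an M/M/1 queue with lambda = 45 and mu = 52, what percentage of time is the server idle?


Idle fraction = (1 - rho) * 100 = (1 - 45/52) * 100 = 13.5%

13.5%


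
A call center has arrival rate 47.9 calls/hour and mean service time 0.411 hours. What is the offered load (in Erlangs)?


Offered load a = lambda * E[S] = 47.9 * 0.411 = 19.69 Erlangs

19.69 Erlangs


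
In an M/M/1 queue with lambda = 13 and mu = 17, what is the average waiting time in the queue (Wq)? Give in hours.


rho = 13/17; Wq = rho/(mu - lambda) = 0.1912 hours

0.1912 hours


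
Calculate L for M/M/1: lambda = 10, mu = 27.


rho = 10/27; L = rho/(1-rho) = 0.59

0.59


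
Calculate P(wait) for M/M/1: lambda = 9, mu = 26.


P(wait) = rho = lambda/mu = 9/26 = 0.3462

0.3462


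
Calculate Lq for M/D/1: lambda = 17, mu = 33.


M/D/1: Lq = rho^2 / (2*(1-rho)) where rho = 17/33; Lq = 0.27

0.27


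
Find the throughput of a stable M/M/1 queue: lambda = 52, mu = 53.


For a stable queue (lambda < mu), throughput = lambda = 52 per hour

52 per hour


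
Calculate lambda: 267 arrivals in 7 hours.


lambda = total arrivals / time = 267 / 7 = 38.14 per hour

38.14 per hour


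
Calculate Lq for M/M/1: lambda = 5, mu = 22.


rho = 5/22; Lq = rho^2/(1-rho) = 0.07

0.07


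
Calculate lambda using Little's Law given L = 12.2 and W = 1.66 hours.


lambda = L / W = 12.2 / 1.66 = 7.35 per hour

7.35 per hour


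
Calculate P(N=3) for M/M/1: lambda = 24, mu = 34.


rho = 24/34; P(n) = (1-rho)*rho^n = (1-24/34)*(24/34)^3 = 0.1034

0.1034


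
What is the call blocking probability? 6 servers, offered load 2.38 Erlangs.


B(N,A) = (A^N/N!) / sum(A^k/k!, k=0..N) with N=6, A=2.38 = 0.0236

0.0236


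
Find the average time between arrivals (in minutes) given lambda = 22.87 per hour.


Mean interarrival time = 60/lambda = 60/22.87 = 2.62 minutes

2.62 minutes


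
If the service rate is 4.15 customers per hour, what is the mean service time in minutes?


Mean service time = 60/mu = 60/4.15 = 14.46 minutes

14.46 minutes


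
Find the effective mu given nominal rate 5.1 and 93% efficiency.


Effective rate = mu * efficiency = 5.1 * 0.93 = 4.74 per hour

4.74 per hour


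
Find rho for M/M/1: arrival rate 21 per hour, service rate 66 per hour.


rho = lambda/mu = 21/66 = 0.3182

0.3182


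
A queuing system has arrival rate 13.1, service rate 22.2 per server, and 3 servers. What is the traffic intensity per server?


rho = lambda / (c * mu) = 13.1 / (3 * 22.2) = 0.1967

0.1967


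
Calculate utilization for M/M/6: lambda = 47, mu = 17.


rho = lambda/(c*mu) = 47/(6*17) = 0.4608

0.4608


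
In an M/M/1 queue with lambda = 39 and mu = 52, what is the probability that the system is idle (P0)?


P0 = 1 - rho = 1 - 39/52 = 0.25

0.25


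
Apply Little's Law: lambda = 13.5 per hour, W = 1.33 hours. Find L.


L = lambda * W = 13.5 * 1.33 = 17.96

17.96


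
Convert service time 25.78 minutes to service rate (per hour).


mu = 60 / avg_service_time = 60 / 25.78 = 2.33 per hour

2.33 per hour


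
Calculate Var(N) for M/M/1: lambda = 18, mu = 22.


rho = 18/22; Var(N) = rho/(1-rho)^2 = 24.75

24.75


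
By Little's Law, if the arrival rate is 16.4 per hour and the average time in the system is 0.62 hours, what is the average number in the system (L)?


L = lambda * W = 16.4 * 0.62 = 10.17

10.17


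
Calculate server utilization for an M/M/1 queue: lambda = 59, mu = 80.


rho = lambda/mu = 59/80 = 0.7375

0.7375


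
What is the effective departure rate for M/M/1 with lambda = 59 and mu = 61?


For a stable queue (lambda < mu), throughput = lambda = 59 per hour

59 per hour


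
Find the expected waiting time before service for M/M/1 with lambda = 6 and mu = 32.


rho = 6/32; Wq = rho/(mu - lambda) = 0.0072 hours

0.0072 hours


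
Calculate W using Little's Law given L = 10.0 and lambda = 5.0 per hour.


W = L / lambda = 10.0 / 5.0 = 2.0 hours

2.0 hours


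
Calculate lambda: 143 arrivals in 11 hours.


lambda = total arrivals / time = 143 / 11 = 13.0 per hour

13.0 per hour


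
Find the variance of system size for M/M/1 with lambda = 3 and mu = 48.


rho = 3/48; Var(N) = rho/(1-rho)^2 = 0.07

0.07


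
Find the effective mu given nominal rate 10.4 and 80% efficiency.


Effective rate = mu * efficiency = 10.4 * 0.8 = 8.32 per hour

8.32 per hour


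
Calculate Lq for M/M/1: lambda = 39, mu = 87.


rho = 39/87; Lq = rho^2/(1-rho) = 0.36

0.36


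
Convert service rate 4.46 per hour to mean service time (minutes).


Mean service time = 60/mu = 60/4.46 = 13.45 minutes

13.45 minutes


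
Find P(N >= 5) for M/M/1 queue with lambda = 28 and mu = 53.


P(N >= 5) = rho^5 = (28/53)^5 = 0.0412

0.0412


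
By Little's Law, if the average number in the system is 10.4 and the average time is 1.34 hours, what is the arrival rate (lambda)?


lambda = L / W = 10.4 / 1.34 = 7.76 per hour

7.76 per hour


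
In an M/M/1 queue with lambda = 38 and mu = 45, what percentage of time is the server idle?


Idle fraction = (1 - rho) * 100 = (1 - 38/45) * 100 = 15.6%

15.6%


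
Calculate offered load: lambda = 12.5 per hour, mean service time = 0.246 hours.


Offered load a = lambda * E[S] = 12.5 * 0.246 = 3.08 Erlangs

3.08 Erlangs


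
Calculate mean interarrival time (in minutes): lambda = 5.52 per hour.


Mean interarrival time = 60/lambda = 60/5.52 = 10.87 minutes

10.87 minutes


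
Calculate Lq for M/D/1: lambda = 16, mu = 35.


M/D/1: Lq = rho^2 / (2*(1-rho)) where rho = 16/35; Lq = 0.19

0.19


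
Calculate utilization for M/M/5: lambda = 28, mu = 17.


rho = lambda/(c*mu) = 28/(5*17) = 0.3294

0.3294


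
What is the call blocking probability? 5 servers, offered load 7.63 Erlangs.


B(N,A) = (A^N/N!) / sum(A^k/k!, k=0..N) with N=5, A=7.63 = 0.46

0.46


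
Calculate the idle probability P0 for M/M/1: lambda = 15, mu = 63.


P0 = 1 - rho = 1 - 15/63 = 0.7619

0.7619


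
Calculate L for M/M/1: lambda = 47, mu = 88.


rho = 47/88; L = rho/(1-rho) = 1.15

1.15


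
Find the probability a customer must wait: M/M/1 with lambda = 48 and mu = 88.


P(wait) = rho = lambda/mu = 48/88 = 0.5455

0.5455


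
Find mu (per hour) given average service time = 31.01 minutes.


mu = 60 / avg_service_time = 60 / 31.01 = 1.93 per hour

1.93 per hour


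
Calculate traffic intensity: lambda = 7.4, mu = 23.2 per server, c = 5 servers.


rho = lambda / (c * mu) = 7.4 / (5 * 23.2) = 0.0638

0.0638


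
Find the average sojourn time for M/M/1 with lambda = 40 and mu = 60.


W = 1/(mu - lambda) = 1/(60 - 40) = 0.05 hours

0.05 hours


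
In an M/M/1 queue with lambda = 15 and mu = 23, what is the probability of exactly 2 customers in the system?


rho = 15/23; P(n) = (1-rho)*rho^n = (1-15/23)*(15/23)^2 = 0.1479

0.1479


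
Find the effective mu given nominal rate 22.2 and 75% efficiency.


Effective rate = mu * efficiency = 22.2 * 0.75 = 16.65 per hour

16.65 per hour


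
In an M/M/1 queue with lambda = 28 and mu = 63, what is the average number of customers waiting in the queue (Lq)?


rho = 28/63; Lq = rho^2/(1-rho) = 0.36

0.36


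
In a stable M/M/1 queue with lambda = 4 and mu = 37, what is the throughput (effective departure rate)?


For a stable queue (lambda < mu), throughput = lambda = 4 per hour

4 per hour


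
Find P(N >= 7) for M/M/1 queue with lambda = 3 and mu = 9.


P(N >= 7) = rho^7 = (3/9)^7 = 0.0005

0.0005


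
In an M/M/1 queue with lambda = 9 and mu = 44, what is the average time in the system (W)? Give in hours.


W = 1/(mu - lambda) = 1/(44 - 9) = 0.0286 hours

0.0286 hours


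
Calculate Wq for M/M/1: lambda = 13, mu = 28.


rho = 13/28; Wq = rho/(mu - lambda) = 0.031 hours

0.031 hours


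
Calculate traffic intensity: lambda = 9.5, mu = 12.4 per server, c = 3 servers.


rho = lambda / (c * mu) = 9.5 / (3 * 12.4) = 0.2554

0.2554


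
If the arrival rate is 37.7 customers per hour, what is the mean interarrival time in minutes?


Mean interarrival time = 60/lambda = 60/37.7 = 1.59 minutes

1.59 minutes


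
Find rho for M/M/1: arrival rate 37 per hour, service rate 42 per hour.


rho = lambda/mu = 37/42 = 0.881

0.881


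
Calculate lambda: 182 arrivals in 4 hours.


lambda = total arrivals / time = 182 / 4 = 45.5 per hour

45.5 per hour


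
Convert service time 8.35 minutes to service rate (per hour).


mu = 60 / avg_service_time = 60 / 8.35 = 7.19 per hour

7.19 per hour


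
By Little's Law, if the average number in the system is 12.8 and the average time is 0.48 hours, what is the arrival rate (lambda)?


lambda = L / W = 12.8 / 0.48 = 26.67 per hour

26.67 per hour


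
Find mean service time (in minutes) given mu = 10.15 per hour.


Mean service time = 60/mu = 60/10.15 = 5.91 minutes

5.91 minutes


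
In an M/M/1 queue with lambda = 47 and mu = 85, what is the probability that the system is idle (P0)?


P0 = 1 - rho = 1 - 47/85 = 0.4471

0.4471


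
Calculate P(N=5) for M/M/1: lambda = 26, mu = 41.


rho = 26/41; P(n) = (1-rho)*rho^n = (1-26/41)*(26/41)^5 = 0.0375

0.0375


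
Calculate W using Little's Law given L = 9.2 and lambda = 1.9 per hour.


W = L / lambda = 9.2 / 1.9 = 4.8421 hours

4.8421 hours


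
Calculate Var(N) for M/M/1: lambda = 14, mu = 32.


rho = 14/32; Var(N) = rho/(1-rho)^2 = 1.38

1.38


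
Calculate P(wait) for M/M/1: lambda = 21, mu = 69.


P(wait) = rho = lambda/mu = 21/69 = 0.3043

0.3043


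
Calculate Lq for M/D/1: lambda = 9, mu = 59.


M/D/1: Lq = rho^2 / (2*(1-rho)) where rho = 9/59; Lq = 0.01

0.01


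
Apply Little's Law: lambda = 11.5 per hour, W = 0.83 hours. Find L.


L = lambda * W = 11.5 * 0.83 = 9.55

9.55


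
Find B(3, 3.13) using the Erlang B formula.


B(N,A) = (A^N/N!) / sum(A^k/k!, k=0..N) with N=3, A=3.13 = 0.3615

0.3615


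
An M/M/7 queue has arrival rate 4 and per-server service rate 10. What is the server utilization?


rho = lambda/(c*mu) = 4/(7*10) = 0.0571

0.0571


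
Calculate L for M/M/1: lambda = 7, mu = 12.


rho = 7/12; L = rho/(1-rho) = 1.4

1.4


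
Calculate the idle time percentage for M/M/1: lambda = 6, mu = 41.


Idle fraction = (1 - rho) * 100 = (1 - 6/41) * 100 = 85.4%

85.4%


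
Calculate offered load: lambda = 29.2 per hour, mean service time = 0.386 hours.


Offered load a = lambda * E[S] = 29.2 * 0.386 = 11.27 Erlangs

11.27 Erlangs


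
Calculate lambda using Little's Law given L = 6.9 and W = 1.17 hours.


lambda = L / W = 6.9 / 1.17 = 5.9 per hour

5.9 per hour


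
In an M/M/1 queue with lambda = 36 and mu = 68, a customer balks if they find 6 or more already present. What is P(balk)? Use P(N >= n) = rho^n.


P(N >= 6) = rho^6 = (36/68)^6 = 0.022

0.022


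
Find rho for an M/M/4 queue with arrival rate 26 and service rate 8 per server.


rho = lambda/(c*mu) = 26/(4*8) = 0.8125

0.8125


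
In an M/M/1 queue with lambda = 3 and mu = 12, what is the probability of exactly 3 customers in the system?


rho = 3/12; P(n) = (1-rho)*rho^n = (1-3/12)*(3/12)^3 = 0.0117

0.0117


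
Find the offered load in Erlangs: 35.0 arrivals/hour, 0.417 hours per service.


Offered load a = lambda * E[S] = 35.0 * 0.417 = 14.6 Erlangs

14.6 Erlangs


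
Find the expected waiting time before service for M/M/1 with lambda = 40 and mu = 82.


rho = 40/82; Wq = rho/(mu - lambda) = 0.0116 hours

0.0116 hours


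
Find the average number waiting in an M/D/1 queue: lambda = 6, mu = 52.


M/D/1: Lq = rho^2 / (2*(1-rho)) where rho = 6/52; Lq = 0.01

0.01


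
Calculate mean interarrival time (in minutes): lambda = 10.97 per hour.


Mean interarrival time = 60/lambda = 60/10.97 = 5.47 minutes

5.47 minutes


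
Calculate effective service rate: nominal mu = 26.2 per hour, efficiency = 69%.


Effective rate = mu * efficiency = 26.2 * 0.69 = 18.08 per hour

18.08 per hour


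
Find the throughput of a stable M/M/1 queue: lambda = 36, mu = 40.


For a stable queue (lambda < mu), throughput = lambda = 36 per hour

36 per hour


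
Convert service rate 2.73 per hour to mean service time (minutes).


Mean service time = 60/mu = 60/2.73 = 21.98 minutes

21.98 minutes


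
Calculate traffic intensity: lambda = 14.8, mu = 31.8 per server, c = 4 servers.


rho = lambda / (c * mu) = 14.8 / (4 * 31.8) = 0.1164

0.1164


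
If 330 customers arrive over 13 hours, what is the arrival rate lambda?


lambda = total arrivals / time = 330 / 13 = 25.38 per hour

25.38 per hour


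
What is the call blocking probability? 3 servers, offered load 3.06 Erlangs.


B(N,A) = (A^N/N!) / sum(A^k/k!, k=0..N) with N=3, A=3.06 = 0.3533

0.3533


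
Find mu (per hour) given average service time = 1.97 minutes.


mu = 60 / avg_service_time = 60 / 1.97 = 30.46 per hour

30.46 per hour


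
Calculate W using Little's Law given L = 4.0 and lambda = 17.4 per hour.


W = L / lambda = 4.0 / 17.4 = 0.2299 hours

0.2299 hours


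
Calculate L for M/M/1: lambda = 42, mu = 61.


rho = 42/61; L = rho/(1-rho) = 2.21

2.21


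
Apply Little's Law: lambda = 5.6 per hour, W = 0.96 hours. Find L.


L = lambda * W = 5.6 * 0.96 = 5.38

5.38


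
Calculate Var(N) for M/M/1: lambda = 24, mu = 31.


rho = 24/31; Var(N) = rho/(1-rho)^2 = 15.18

15.18


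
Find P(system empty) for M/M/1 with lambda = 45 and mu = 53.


P0 = 1 - rho = 1 - 45/53 = 0.1509

0.1509


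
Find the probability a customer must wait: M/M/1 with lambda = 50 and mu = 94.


P(wait) = rho = lambda/mu = 50/94 = 0.5319

0.5319


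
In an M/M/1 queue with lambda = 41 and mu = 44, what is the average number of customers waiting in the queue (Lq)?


rho = 41/44; Lq = rho^2/(1-rho) = 12.73

12.73


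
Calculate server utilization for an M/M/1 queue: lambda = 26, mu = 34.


rho = lambda/mu = 26/34 = 0.7647

0.7647


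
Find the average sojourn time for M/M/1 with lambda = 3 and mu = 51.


W = 1/(mu - lambda) = 1/(51 - 3) = 0.0208 hours

0.0208 hours


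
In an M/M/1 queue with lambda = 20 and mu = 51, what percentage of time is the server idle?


Idle fraction = (1 - rho) * 100 = (1 - 20/51) * 100 = 60.8%

60.8%


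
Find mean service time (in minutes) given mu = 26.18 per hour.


Mean service time = 60/mu = 60/26.18 = 2.29 minutes

2.29 minutes


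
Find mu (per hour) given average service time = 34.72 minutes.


mu = 60 / avg_service_time = 60 / 34.72 = 1.73 per hour

1.73 per hour


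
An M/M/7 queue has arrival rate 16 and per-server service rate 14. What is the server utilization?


rho = lambda/(c*mu) = 16/(7*14) = 0.1633

0.1633


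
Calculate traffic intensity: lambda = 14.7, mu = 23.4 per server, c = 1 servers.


rho = lambda / (c * mu) = 14.7 / (1 * 23.4) = 0.6282

0.6282


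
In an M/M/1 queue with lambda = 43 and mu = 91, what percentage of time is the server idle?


Idle fraction = (1 - rho) * 100 = (1 - 43/91) * 100 = 52.7%

52.7%


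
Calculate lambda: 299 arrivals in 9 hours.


lambda = total arrivals / time = 299 / 9 = 33.22 per hour

33.22 per hour


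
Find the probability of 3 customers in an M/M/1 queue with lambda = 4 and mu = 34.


rho = 4/34; P(n) = (1-rho)*rho^n = (1-4/34)*(4/34)^3 = 0.0014

0.0014


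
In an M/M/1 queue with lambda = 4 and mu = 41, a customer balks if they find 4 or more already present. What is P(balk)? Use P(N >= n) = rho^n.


P(N >= 4) = rho^4 = (4/41)^4 = 0.0001

0.0001


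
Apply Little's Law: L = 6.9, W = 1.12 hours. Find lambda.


lambda = L / W = 6.9 / 1.12 = 6.16 per hour

6.16 per hour


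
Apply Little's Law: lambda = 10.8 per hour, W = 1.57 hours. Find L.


L = lambda * W = 10.8 * 1.57 = 16.96

16.96


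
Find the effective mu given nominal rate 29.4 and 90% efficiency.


Effective rate = mu * efficiency = 29.4 * 0.9 = 26.46 per hour

26.46 per hour


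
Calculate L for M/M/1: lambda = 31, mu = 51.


rho = 31/51; L = rho/(1-rho) = 1.55

1.55


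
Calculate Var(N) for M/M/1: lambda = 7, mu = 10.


rho = 7/10; Var(N) = rho/(1-rho)^2 = 7.78

7.78


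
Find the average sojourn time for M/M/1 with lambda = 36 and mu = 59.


W = 1/(mu - lambda) = 1/(59 - 36) = 0.0435 hours

0.0435 hours


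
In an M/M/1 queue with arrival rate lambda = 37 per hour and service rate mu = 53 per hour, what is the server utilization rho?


rho = lambda/mu = 37/53 = 0.6981

0.6981


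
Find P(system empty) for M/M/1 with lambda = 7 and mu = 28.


P0 = 1 - rho = 1 - 7/28 = 0.75

0.75


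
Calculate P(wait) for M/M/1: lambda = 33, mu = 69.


P(wait) = rho = lambda/mu = 33/69 = 0.4783

0.4783


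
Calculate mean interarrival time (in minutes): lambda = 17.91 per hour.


Mean interarrival time = 60/lambda = 60/17.91 = 3.35 minutes

3.35 minutes


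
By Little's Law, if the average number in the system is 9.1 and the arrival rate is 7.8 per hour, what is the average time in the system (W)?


W = L / lambda = 9.1 / 7.8 = 1.1667 hours

1.1667 hours


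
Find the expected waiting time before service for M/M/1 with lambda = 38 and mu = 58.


rho = 38/58; Wq = rho/(mu - lambda) = 0.0328 hours

0.0328 hours


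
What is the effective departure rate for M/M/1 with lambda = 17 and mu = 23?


For a stable queue (lambda < mu), throughput = lambda = 17 per hour

17 per hour


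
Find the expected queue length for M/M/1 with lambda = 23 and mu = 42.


rho = 23/42; Lq = rho^2/(1-rho) = 0.66

0.66


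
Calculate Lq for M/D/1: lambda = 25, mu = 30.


M/D/1: Lq = rho^2 / (2*(1-rho)) where rho = 25/30; Lq = 2.08

2.08


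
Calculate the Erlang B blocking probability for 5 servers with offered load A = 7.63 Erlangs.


B(N,A) = (A^N/N!) / sum(A^k/k!, k=0..N) with N=5, A=7.63 = 0.46

0.46


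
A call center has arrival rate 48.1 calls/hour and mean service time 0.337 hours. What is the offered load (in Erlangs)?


Offered load a = lambda * E[S] = 48.1 * 0.337 = 16.21 Erlangs

16.21 Erlangs


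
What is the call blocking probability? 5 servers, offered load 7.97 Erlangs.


B(N,A) = (A^N/N!) / sum(A^k/k!, k=0..N) with N=5, A=7.97 = 0.4775

0.4775


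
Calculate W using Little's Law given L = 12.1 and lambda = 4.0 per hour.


W = L / lambda = 12.1 / 4.0 = 3.025 hours

3.025 hours


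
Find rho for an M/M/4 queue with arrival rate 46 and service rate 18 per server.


rho = lambda/(c*mu) = 46/(4*18) = 0.6389

0.6389


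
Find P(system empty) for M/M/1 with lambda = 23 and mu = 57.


P0 = 1 - rho = 1 - 23/57 = 0.5965

0.5965


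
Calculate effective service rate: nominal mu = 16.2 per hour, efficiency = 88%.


Effective rate = mu * efficiency = 16.2 * 0.88 = 14.26 per hour

14.26 per hour


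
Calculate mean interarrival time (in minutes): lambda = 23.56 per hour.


Mean interarrival time = 60/lambda = 60/23.56 = 2.55 minutes

2.55 minutes


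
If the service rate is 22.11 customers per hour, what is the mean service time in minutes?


Mean service time = 60/mu = 60/22.11 = 2.71 minutes

2.71 minutes


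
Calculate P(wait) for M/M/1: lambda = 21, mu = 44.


P(wait) = rho = lambda/mu = 21/44 = 0.4773

0.4773


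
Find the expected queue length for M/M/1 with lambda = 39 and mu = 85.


rho = 39/85; Lq = rho^2/(1-rho) = 0.39

0.39


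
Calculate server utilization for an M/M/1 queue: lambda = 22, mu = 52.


rho = lambda/mu = 22/52 = 0.4231

0.4231


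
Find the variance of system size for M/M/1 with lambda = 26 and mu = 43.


rho = 26/43; Var(N) = rho/(1-rho)^2 = 3.87

3.87


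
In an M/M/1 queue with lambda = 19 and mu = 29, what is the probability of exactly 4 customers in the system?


rho = 19/29; P(n) = (1-rho)*rho^n = (1-19/29)*(19/29)^4 = 0.0635

0.0635


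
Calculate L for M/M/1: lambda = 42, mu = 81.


rho = 42/81; L = rho/(1-rho) = 1.08

1.08


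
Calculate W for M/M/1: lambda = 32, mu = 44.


W = 1/(mu - lambda) = 1/(44 - 32) = 0.0833 hours

0.0833 hours


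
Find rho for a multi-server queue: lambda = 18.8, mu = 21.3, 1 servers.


rho = lambda / (c * mu) = 18.8 / (1 * 21.3) = 0.8826

0.8826


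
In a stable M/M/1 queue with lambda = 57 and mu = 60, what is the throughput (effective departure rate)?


For a stable queue (lambda < mu), throughput = lambda = 57 per hour

57 per hour


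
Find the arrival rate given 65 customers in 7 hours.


lambda = total arrivals / time = 65 / 7 = 9.29 per hour

9.29 per hour


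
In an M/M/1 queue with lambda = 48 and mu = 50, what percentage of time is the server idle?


Idle fraction = (1 - rho) * 100 = (1 - 48/50) * 100 = 4.0%

4.0%


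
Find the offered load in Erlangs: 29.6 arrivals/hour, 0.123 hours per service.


Offered load a = lambda * E[S] = 29.6 * 0.123 = 3.64 Erlangs

3.64 Erlangs


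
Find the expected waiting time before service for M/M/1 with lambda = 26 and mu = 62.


rho = 26/62; Wq = rho/(mu - lambda) = 0.0116 hours

0.0116 hours


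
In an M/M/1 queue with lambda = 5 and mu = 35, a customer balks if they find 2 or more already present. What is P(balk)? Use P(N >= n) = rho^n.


P(N >= 2) = rho^2 = (5/35)^2 = 0.0204

0.0204


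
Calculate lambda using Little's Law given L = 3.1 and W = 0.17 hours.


lambda = L / W = 3.1 / 0.17 = 18.24 per hour

18.24 per hour


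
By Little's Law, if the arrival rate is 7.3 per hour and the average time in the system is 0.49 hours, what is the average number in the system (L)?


L = lambda * W = 7.3 * 0.49 = 3.58

3.58


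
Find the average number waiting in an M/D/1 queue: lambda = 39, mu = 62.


M/D/1: Lq = rho^2 / (2*(1-rho)) where rho = 39/62; Lq = 0.53

0.53


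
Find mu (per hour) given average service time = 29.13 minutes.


mu = 60 / avg_service_time = 60 / 29.13 = 2.06 per hour

2.06 per hour


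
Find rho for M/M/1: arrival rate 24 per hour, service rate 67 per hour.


rho = lambda/mu = 24/67 = 0.3582

0.3582


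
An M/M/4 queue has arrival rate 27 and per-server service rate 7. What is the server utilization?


rho = lambda/(c*mu) = 27/(4*7) = 0.9643

0.9643


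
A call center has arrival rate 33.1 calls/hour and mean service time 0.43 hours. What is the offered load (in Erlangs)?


Offered load a = lambda * E[S] = 33.1 * 0.43 = 14.23 Erlangs

14.23 Erlangs


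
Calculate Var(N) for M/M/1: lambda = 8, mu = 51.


rho = 8/51; Var(N) = rho/(1-rho)^2 = 0.22

0.22


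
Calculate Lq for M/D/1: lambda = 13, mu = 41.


M/D/1: Lq = rho^2 / (2*(1-rho)) where rho = 13/41; Lq = 0.07

0.07


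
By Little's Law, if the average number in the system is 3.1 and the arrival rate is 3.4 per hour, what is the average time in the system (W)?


W = L / lambda = 3.1 / 3.4 = 0.9118 hours

0.9118 hours


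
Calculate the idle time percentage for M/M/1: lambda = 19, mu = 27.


Idle fraction = (1 - rho) * 100 = (1 - 19/27) * 100 = 29.6%

29.6%


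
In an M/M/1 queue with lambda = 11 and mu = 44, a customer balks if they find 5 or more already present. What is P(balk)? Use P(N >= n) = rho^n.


P(N >= 5) = rho^5 = (11/44)^5 = 0.001

0.001


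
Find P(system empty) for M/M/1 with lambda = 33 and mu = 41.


P0 = 1 - rho = 1 - 33/41 = 0.1951

0.1951


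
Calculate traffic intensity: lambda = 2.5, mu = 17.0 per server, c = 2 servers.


rho = lambda / (c * mu) = 2.5 / (2 * 17.0) = 0.0735

0.0735


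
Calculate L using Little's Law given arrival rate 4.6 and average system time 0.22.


L = lambda * W = 4.6 * 0.22 = 1.01

1.01


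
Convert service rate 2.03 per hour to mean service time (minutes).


Mean service time = 60/mu = 60/2.03 = 29.56 minutes

29.56 minutes


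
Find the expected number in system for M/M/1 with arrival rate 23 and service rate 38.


rho = 23/38; L = rho/(1-rho) = 1.53

1.53


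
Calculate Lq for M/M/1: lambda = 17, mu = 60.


rho = 17/60; Lq = rho^2/(1-rho) = 0.11

0.11


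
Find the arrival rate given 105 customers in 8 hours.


lambda = total arrivals / time = 105 / 8 = 13.13 per hour

13.13 per hour


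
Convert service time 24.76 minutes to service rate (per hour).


mu = 60 / avg_service_time = 60 / 24.76 = 2.42 per hour

2.42 per hour


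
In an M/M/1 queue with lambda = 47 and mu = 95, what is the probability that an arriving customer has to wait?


P(wait) = rho = lambda/mu = 47/95 = 0.4947

0.4947


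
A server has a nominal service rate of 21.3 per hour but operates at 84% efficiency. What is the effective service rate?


Effective rate = mu * efficiency = 21.3 * 0.84 = 17.89 per hour

17.89 per hour


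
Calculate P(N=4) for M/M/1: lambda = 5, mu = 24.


rho = 5/24; P(n) = (1-rho)*rho^n = (1-5/24)*(5/24)^4 = 0.0015

0.0015


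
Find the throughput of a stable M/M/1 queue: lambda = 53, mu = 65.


For a stable queue (lambda < mu), throughput = lambda = 53 per hour

53 per hour


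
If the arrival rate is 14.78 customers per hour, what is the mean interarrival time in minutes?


Mean interarrival time = 60/lambda = 60/14.78 = 4.06 minutes

4.06 minutes


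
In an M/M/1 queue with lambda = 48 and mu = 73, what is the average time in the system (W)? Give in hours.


W = 1/(mu - lambda) = 1/(73 - 48) = 0.04 hours

0.04 hours


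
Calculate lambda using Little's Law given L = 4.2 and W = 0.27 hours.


lambda = L / W = 4.2 / 0.27 = 15.56 per hour

15.56 per hour


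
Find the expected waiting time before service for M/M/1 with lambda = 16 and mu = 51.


rho = 16/51; Wq = rho/(mu - lambda) = 0.009 hours

0.009 hours


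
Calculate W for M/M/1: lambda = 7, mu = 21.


W = 1/(mu - lambda) = 1/(21 - 7) = 0.0714 hours

0.0714 hours


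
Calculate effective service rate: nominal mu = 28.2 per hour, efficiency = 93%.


Effective rate = mu * efficiency = 28.2 * 0.93 = 26.23 per hour

26.23 per hour


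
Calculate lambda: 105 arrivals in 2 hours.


lambda = total arrivals / time = 105 / 2 = 52.5 per hour

52.5 per hour


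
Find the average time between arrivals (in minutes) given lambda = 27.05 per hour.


Mean interarrival time = 60/lambda = 60/27.05 = 2.22 minutes

2.22 minutes


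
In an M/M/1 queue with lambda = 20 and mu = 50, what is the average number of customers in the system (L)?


rho = 20/50; L = rho/(1-rho) = 0.67

0.67


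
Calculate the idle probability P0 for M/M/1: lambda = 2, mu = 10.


P0 = 1 - rho = 1 - 2/10 = 0.8

0.8


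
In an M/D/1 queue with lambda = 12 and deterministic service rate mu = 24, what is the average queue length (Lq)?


M/D/1: Lq = rho^2 / (2*(1-rho)) where rho = 12/24; Lq = 0.25

0.25


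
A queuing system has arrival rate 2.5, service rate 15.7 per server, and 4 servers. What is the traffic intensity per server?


rho = lambda / (c * mu) = 2.5 / (4 * 15.7) = 0.0398

0.0398


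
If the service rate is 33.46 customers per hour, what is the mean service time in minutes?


Mean service time = 60/mu = 60/33.46 = 1.79 minutes

1.79 minutes


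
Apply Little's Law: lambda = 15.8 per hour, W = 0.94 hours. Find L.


L = lambda * W = 15.8 * 0.94 = 14.85

14.85


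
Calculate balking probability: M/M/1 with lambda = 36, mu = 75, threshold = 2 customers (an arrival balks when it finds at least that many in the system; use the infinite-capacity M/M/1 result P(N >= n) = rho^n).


P(N >= 2) = rho^2 = (36/75)^2 = 0.2304

0.2304


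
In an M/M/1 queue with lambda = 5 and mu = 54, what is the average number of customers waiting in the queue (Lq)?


rho = 5/54; Lq = rho^2/(1-rho) = 0.01

0.01


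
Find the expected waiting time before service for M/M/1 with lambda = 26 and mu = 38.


rho = 26/38; Wq = rho/(mu - lambda) = 0.057 hours

0.057 hours


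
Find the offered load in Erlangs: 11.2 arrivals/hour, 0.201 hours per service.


Offered load a = lambda * E[S] = 11.2 * 0.201 = 2.25 Erlangs

2.25 Erlangs


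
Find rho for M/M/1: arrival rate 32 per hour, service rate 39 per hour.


rho = lambda/mu = 32/39 = 0.8205

0.8205


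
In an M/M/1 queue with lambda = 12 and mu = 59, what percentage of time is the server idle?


Idle fraction = (1 - rho) * 100 = (1 - 12/59) * 100 = 79.7%

79.7%


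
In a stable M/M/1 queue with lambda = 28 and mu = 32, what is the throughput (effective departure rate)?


For a stable queue (lambda < mu), throughput = lambda = 28 per hour

28 per hour


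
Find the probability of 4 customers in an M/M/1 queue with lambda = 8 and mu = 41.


rho = 8/41; P(n) = (1-rho)*rho^n = (1-8/41)*(8/41)^4 = 0.0012

0.0012


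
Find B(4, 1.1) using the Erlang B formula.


B(N,A) = (A^N/N!) / sum(A^k/k!, k=0..N) with N=4, A=1.1 = 0.0204

0.0204


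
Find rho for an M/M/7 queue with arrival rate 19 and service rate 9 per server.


rho = lambda/(c*mu) = 19/(7*9) = 0.3016

0.3016


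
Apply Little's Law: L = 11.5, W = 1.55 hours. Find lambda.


lambda = L / W = 11.5 / 1.55 = 7.42 per hour

7.42 per hour


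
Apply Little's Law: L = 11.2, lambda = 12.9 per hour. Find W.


W = L / lambda = 11.2 / 12.9 = 0.8682 hours

0.8682 hours


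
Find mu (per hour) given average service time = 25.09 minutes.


mu = 60 / avg_service_time = 60 / 25.09 = 2.39 per hour

2.39 per hour


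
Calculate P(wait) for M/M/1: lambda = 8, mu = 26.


P(wait) = rho = lambda/mu = 8/26 = 0.3077

0.3077


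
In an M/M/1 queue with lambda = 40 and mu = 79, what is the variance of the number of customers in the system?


rho = 40/79; Var(N) = rho/(1-rho)^2 = 2.08

2.08


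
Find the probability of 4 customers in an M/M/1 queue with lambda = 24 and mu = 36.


rho = 24/36; P(n) = (1-rho)*rho^n = (1-24/36)*(24/36)^4 = 0.0658

0.0658


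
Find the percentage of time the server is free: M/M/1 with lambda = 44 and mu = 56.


Idle fraction = (1 - rho) * 100 = (1 - 44/56) * 100 = 21.4%

21.4%


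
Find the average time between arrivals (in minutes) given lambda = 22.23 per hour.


Mean interarrival time = 60/lambda = 60/22.23 = 2.7 minutes

2.7 minutes


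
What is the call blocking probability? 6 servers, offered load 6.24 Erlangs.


B(N,A) = (A^N/N!) / sum(A^k/k!, k=0..N) with N=6, A=6.24 = 0.2816

0.2816


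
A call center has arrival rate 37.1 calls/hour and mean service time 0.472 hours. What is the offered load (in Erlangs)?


Offered load a = lambda * E[S] = 37.1 * 0.472 = 17.51 Erlangs

17.51 Erlangs


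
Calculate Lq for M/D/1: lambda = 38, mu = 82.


M/D/1: Lq = rho^2 / (2*(1-rho)) where rho = 38/82; Lq = 0.2

0.2


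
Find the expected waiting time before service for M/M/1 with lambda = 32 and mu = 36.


rho = 32/36; Wq = rho/(mu - lambda) = 0.2222 hours

0.2222 hours


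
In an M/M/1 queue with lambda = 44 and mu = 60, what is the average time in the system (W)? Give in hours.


W = 1/(mu - lambda) = 1/(60 - 44) = 0.0625 hours

0.0625 hours


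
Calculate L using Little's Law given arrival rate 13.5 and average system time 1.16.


L = lambda * W = 13.5 * 1.16 = 15.66

15.66


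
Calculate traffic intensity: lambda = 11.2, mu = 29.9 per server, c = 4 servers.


rho = lambda / (c * mu) = 11.2 / (4 * 29.9) = 0.0936

0.0936


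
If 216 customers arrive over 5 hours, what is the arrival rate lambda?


lambda = total arrivals / time = 216 / 5 = 43.2 per hour

43.2 per hour


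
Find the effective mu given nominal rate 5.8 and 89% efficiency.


Effective rate = mu * efficiency = 5.8 * 0.89 = 5.16 per hour

5.16 per hour


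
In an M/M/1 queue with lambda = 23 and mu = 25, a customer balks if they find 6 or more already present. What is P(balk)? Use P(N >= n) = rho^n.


P(N >= 6) = rho^6 = (23/25)^6 = 0.6064

0.6064


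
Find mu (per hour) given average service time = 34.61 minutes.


mu = 60 / avg_service_time = 60 / 34.61 = 1.73 per hour

1.73 per hour


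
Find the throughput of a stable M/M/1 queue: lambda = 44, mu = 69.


For a stable queue (lambda < mu), throughput = lambda = 44 per hour

44 per hour


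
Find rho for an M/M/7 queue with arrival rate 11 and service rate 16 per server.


rho = lambda/(c*mu) = 11/(7*16) = 0.0982

0.0982


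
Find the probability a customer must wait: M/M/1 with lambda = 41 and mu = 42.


P(wait) = rho = lambda/mu = 41/42 = 0.9762

0.9762


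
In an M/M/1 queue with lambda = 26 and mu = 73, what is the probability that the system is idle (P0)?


P0 = 1 - rho = 1 - 26/73 = 0.6438

0.6438


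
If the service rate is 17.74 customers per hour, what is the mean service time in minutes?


Mean service time = 60/mu = 60/17.74 = 3.38 minutes

3.38 minutes


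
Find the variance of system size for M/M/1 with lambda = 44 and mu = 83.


rho = 44/83; Var(N) = rho/(1-rho)^2 = 2.4

2.4


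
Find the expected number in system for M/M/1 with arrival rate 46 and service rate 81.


rho = 46/81; L = rho/(1-rho) = 1.31

1.31


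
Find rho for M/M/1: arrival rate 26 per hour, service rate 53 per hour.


rho = lambda/mu = 26/53 = 0.4906

0.4906


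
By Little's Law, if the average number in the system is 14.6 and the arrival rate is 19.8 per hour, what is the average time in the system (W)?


W = L / lambda = 14.6 / 19.8 = 0.7374 hours

0.7374 hours


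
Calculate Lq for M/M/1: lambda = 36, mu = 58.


rho = 36/58; Lq = rho^2/(1-rho) = 1.02

1.02


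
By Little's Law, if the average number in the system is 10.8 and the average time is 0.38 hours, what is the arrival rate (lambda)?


lambda = L / W = 10.8 / 0.38 = 28.42 per hour

28.42 per hour


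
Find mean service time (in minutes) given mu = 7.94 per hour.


Mean service time = 60/mu = 60/7.94 = 7.56 minutes

7.56 minutes


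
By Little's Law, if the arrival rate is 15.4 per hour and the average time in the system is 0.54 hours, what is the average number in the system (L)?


L = lambda * W = 15.4 * 0.54 = 8.32

8.32


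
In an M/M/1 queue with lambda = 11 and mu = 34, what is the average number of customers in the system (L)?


rho = 11/34; L = rho/(1-rho) = 0.48

0.48


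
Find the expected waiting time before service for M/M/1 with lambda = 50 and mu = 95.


rho = 50/95; Wq = rho/(mu - lambda) = 0.0117 hours

0.0117 hours


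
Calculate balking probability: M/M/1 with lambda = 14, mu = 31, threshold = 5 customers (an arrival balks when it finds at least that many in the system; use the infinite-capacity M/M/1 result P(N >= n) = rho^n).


P(N >= 5) = rho^5 = (14/31)^5 = 0.0188

0.0188


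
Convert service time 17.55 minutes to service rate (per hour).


mu = 60 / avg_service_time = 60 / 17.55 = 3.42 per hour

3.42 per hour


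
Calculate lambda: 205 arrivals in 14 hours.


lambda = total arrivals / time = 205 / 14 = 14.64 per hour

14.64 per hour


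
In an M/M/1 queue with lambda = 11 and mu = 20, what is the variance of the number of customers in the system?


rho = 11/20; Var(N) = rho/(1-rho)^2 = 2.72

2.72


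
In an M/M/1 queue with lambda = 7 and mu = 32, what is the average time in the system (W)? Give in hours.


W = 1/(mu - lambda) = 1/(32 - 7) = 0.04 hours

0.04 hours


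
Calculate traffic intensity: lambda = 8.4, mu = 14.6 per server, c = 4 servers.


rho = lambda / (c * mu) = 8.4 / (4 * 14.6) = 0.1438

0.1438
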